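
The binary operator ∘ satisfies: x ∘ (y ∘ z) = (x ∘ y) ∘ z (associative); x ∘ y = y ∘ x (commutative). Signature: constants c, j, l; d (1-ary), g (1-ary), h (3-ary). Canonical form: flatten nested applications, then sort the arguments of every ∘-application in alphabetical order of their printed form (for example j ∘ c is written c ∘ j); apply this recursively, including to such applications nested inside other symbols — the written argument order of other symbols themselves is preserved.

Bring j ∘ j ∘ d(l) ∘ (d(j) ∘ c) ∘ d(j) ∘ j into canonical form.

Merge nested applications:  j ∘ j ∘ d(l) ∘ d(j) ∘ c ∘ d(j) ∘ j
Sort arguments:  c ∘ d(j) ∘ d(j) ∘ d(l) ∘ j ∘ j ∘ j

Answer: c ∘ d(j) ∘ d(j) ∘ d(l) ∘ j ∘ j ∘ j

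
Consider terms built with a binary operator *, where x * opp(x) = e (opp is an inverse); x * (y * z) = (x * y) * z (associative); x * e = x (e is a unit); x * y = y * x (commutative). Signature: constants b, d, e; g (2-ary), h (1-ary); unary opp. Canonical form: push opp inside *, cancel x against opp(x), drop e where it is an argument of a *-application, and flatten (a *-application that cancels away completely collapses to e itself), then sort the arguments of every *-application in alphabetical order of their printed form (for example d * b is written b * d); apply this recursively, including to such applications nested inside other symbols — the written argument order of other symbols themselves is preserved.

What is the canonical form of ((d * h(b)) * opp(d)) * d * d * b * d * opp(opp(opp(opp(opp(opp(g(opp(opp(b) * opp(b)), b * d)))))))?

Push opp inside:  distribute opp over * and collapse double opp
Collect:  d * d * d * h(b) * b * g(b * b, b * d)
Sort arguments:  b * d * d * d * g(b * b, b * d) * h(b)

Answer: b * d * d * d * g(b * b, b * d) * h(b)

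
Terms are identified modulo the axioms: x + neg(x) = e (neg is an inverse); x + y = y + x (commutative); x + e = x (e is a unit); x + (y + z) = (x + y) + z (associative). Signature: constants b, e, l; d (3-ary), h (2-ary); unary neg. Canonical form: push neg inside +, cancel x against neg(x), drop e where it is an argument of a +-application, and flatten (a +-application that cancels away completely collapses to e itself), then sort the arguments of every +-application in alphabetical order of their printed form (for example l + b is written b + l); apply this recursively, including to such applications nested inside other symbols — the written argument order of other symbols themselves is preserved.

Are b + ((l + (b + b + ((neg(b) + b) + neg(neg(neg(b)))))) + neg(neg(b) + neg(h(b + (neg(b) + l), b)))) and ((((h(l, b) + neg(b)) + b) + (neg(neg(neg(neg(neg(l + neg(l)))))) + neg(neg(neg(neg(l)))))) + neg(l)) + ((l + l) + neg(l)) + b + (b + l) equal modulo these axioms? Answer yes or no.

Left:  b + ((l + (b + b + ((neg(b) + b) + neg(neg(neg(b)))))) + neg(neg(b) + neg(h(b + (neg(b) + l), b))))
  Push neg inside:  distribute neg over + and collapse double neg
  Collect terms:  b + b + b + l + h(l, b)
  Order the arguments:  b + b + b + h(l, b) + l
Right:  ((((h(l, b) + neg(b)) + b) + (neg(neg(neg(neg(neg(l + neg(l)))))) + neg(neg(neg(neg(l)))))) + neg(l)) + ((l + l) + neg(l)) + b + (b + l)
  Push neg inside:  distribute neg over + and collapse double neg
  Collect terms:  h(l, b) + b + b + l + l
  Sort arguments:  b + b + h(l, b) + l + l

Answer: no — b + b + b + h(l, b) + l vs b + b + h(l, b) + l + l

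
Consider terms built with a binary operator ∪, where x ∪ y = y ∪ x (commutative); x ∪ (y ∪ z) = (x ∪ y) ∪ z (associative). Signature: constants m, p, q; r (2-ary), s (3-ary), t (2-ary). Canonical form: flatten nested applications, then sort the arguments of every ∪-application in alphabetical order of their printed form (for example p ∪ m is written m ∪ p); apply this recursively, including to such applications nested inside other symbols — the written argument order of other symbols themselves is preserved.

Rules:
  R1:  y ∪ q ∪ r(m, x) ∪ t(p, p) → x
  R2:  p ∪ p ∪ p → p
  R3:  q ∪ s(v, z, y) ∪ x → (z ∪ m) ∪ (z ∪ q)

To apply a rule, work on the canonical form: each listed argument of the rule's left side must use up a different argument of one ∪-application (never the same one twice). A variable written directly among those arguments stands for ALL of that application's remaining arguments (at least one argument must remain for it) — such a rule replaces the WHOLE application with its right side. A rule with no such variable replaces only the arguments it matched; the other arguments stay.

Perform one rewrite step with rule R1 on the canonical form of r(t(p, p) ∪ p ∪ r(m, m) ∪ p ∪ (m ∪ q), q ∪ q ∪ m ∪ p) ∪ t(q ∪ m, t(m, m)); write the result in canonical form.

Answer: r(m, m ∪ p ∪ q ∪ q) ∪ t(m ∪ q, t(m, m))

Derivation:
Canonical form:  r(m ∪ p ∪ p ∪ q ∪ r(m, m) ∪ t(p, p), m ∪ p ∪ q ∪ q) ∪ t(m ∪ q, t(m, m))
R1 matches:  uses q, r(m, m), t(p, p);  x := m, y := m ∪ p ∪ p
The variable takes the whole remainder — replace the entire application.
Result:  r(m, m ∪ p ∪ q ∪ q) ∪ t(m ∪ q, t(m, m))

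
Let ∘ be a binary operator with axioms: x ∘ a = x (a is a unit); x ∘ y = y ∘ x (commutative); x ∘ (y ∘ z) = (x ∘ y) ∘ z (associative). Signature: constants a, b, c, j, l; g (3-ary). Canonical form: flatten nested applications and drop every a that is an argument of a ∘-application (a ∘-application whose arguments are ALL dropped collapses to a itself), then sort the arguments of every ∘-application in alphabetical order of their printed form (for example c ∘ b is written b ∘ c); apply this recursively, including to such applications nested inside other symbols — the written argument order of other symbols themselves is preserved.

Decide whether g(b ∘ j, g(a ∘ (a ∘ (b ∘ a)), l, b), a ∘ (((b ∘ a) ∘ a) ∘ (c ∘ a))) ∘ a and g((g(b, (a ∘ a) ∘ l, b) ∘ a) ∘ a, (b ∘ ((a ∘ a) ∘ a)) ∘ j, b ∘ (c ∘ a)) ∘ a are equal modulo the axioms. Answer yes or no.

Left:  g(b ∘ j, g(a ∘ (a ∘ (b ∘ a)), l, b), a ∘ (((b ∘ a) ∘ a) ∘ (c ∘ a))) ∘ a
  Canonicalize subterm:  g(b ∘ j, g(a ∘ (a ∘ (b ∘ a)), l, b), a ∘ (((b ∘ a) ∘ a) ∘ (c ∘ a)))  →  g(b ∘ j, g(b, l, b), b ∘ c)
  Units out:  drop a
  Sort:  g(b ∘ j, g(b, l, b), b ∘ c)
Right:  g((g(b, (a ∘ a) ∘ l, b) ∘ a) ∘ a, (b ∘ ((a ∘ a) ∘ a)) ∘ j, b ∘ (c ∘ a)) ∘ a
  Inside:  g((g(b, (a ∘ a) ∘ l, b) ∘ a) ∘ a, (b ∘ ((a ∘ a) ∘ a)) ∘ j, b ∘ (c ∘ a))  →  g(g(b, l, b), b ∘ j, b ∘ c)
  Units out:  drop a
  Sort:  g(g(b, l, b), b ∘ j, b ∘ c)

Answer: no — g(b ∘ j, g(b, l, b), b ∘ c) vs g(g(b, l, b), b ∘ j, b ∘ c)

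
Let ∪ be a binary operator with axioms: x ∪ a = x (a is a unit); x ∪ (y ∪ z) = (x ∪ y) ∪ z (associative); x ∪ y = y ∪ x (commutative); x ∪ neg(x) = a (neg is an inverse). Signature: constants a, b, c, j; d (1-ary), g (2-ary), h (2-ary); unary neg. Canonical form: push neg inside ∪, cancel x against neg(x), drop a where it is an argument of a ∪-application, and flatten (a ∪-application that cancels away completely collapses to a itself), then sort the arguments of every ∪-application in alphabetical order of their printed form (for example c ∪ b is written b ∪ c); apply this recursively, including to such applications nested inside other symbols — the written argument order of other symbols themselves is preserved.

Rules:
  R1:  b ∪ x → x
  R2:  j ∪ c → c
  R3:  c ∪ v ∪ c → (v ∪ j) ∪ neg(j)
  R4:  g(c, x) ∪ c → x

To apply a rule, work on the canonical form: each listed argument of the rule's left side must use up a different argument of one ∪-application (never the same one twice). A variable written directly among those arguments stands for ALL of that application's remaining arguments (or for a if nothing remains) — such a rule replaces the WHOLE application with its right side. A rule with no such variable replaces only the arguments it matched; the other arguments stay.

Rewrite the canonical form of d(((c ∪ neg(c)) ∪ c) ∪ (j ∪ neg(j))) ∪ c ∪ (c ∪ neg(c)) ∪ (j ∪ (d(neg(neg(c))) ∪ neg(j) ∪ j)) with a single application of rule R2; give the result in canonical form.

Answer: c ∪ d(c) ∪ d(c)

Derivation:
Canonical form:  c ∪ d(c) ∪ d(c) ∪ j
R2 matches:  uses c, j
Giving:  c ∪ d(c) ∪ d(c)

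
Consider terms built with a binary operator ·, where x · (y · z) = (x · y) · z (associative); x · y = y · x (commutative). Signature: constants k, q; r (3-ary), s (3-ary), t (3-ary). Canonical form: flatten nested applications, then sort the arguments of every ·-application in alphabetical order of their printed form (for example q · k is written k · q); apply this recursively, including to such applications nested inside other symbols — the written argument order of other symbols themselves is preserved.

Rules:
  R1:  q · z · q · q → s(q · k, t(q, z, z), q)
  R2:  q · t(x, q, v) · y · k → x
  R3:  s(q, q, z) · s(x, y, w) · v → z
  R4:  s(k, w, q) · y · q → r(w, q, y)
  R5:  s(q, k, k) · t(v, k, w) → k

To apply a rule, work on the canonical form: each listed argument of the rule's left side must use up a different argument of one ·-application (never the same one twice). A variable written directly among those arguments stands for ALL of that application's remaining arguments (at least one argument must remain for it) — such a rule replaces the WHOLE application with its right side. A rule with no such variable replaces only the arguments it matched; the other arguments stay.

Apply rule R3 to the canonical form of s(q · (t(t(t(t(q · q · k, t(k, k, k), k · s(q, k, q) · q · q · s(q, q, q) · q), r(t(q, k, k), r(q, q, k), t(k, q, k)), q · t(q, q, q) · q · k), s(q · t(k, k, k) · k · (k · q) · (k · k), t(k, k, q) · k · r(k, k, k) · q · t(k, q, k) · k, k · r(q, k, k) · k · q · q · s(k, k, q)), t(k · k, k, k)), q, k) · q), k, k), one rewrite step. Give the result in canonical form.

Canonical form:  s(q · q · t(t(t(t(k · q · q, t(k, k, k), k · q · q · q · s(q, k, q) · s(q, q, q)), r(t(q, k, k), r(q, q, k), t(k, q, k)), k · q · q · t(q, q, q)), s(k · k · k · k · q · q · t(k, k, k), k · k · q · r(k, k, k) · t(k, k, q) · t(k, q, k), k · k · q · q · r(q, k, k) · s(k, k, q)), t(k · k, k, k)), q, k), k, k)
R3 matches:  uses s(q, k, q), s(q, q, q);  v := k · q · q · q, w := q, x := q, y := k, z := q
The extension variable absorbs all remaining arguments, so the whole application is rewritten.
New term:  s(q · q · t(t(t(t(k · q · q, t(k, k, k), q), r(t(q, k, k), r(q, q, k), t(k, q, k)), k · q · q · t(q, q, q)), s(k · k · k · k · q · q · t(k, k, k), k · k · q · r(k, k, k) · t(k, k, q) · t(k, q, k), k · k · q · q · r(q, k, k) · s(k, k, q)), t(k · k, k, k)), q, k), k, k)

Answer: s(q · q · t(t(t(t(k · q · q, t(k, k, k), q), r(t(q, k, k), r(q, q, k), t(k, q, k)), k · q · q · t(q, q, q)), s(k · k · k · k · q · q · t(k, k, k), k · k · q · r(k, k, k) · t(k, k, q) · t(k, q, k), k · k · q · q · r(q, k, k) · s(k, k, q)), t(k · k, k, k)), q, k), k, k)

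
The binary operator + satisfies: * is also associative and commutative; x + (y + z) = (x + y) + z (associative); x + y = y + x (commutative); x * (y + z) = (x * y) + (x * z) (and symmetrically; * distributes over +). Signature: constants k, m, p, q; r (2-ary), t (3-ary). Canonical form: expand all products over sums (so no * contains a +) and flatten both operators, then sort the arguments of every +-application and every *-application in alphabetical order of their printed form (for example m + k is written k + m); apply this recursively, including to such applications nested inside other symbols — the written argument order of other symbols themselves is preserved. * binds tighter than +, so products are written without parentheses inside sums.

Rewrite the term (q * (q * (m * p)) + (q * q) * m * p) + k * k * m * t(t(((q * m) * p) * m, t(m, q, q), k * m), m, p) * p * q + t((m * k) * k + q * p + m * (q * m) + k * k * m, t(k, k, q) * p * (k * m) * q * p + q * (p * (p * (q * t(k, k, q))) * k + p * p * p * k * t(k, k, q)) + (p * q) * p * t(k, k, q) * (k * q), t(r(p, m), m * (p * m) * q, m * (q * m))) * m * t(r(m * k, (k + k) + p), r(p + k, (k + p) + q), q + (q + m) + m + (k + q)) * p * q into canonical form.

Expand:  m * p * q * q + m * p * q * q + k * k * m * p * q * t(t(m * m * p * q, t(m, q, q), k * m), m, p) + m * p * q * t(k * k * m + k * k * m + m * m * q + p * q, k * m * p * p * q * t(k, k, q) + k * p * p * p * q * t(k, k, q) + k * p * p * q * q * t(k, k, q) + k * p * p * q * q * t(k, k, q), t(r(p, m), m * m * p * q, m * m * q)) * t(r(k * m, k + k + p), r(k + p, k + p + q), k + m + m + q + q + q)
Sort arguments:  k * k * m * p * q * t(t(m * m * p * q, t(m, q, q), k * m), m, p) + m * p * q * q + m * p * q * q + m * p * q * t(k * k * m + k * k * m + m * m * q + p * q, k * m * p * p * q * t(k, k, q) + k * p * p * p * q * t(k, k, q) + k * p * p * q * q * t(k, k, q) + k * p * p * q * q * t(k, k, q), t(r(p, m), m * m * p * q, m * m * q)) * t(r(k * m, k + k + p), r(k + p, k + p + q), k + m + m + q + q + q)

Answer: k * k * m * p * q * t(t(m * m * p * q, t(m, q, q), k * m), m, p) + m * p * q * q + m * p * q * q + m * p * q * t(k * k * m + k * k * m + m * m * q + p * q, k * m * p * p * q * t(k, k, q) + k * p * p * p * q * t(k, k, q) + k * p * p * q * q * t(k, k, q) + k * p * p * q * q * t(k, k, q), t(r(p, m), m * m * p * q, m * m * q)) * t(r(k * m, k + k + p), r(k + p, k + p + q), k + m + m + q + q + q)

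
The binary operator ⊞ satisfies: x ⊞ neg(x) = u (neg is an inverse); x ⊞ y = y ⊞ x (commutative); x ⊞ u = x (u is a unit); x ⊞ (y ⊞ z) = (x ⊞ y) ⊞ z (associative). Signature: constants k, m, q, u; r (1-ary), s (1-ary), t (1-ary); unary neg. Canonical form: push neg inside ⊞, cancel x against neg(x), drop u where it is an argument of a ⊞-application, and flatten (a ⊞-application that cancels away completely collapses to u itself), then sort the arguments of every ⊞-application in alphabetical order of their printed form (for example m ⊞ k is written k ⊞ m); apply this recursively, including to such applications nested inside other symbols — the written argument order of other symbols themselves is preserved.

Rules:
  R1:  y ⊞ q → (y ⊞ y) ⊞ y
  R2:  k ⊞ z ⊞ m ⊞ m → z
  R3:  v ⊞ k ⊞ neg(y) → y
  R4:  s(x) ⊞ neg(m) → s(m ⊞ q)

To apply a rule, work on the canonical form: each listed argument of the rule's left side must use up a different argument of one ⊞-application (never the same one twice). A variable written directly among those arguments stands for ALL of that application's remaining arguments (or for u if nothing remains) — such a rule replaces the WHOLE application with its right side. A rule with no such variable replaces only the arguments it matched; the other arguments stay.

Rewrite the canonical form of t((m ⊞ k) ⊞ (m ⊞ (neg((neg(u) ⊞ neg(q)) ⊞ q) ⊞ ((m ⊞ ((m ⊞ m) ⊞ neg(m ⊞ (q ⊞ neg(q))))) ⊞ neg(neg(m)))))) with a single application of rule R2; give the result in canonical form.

Answer: t(m ⊞ m ⊞ m)

Derivation:
Canonical form:  t(k ⊞ m ⊞ m ⊞ m ⊞ m ⊞ m)
Match R2:  consume k, m, m;  z := m ⊞ m ⊞ m
The extension variable absorbs all remaining arguments, so the whole application is rewritten.
Result:  t(m ⊞ m ⊞ m)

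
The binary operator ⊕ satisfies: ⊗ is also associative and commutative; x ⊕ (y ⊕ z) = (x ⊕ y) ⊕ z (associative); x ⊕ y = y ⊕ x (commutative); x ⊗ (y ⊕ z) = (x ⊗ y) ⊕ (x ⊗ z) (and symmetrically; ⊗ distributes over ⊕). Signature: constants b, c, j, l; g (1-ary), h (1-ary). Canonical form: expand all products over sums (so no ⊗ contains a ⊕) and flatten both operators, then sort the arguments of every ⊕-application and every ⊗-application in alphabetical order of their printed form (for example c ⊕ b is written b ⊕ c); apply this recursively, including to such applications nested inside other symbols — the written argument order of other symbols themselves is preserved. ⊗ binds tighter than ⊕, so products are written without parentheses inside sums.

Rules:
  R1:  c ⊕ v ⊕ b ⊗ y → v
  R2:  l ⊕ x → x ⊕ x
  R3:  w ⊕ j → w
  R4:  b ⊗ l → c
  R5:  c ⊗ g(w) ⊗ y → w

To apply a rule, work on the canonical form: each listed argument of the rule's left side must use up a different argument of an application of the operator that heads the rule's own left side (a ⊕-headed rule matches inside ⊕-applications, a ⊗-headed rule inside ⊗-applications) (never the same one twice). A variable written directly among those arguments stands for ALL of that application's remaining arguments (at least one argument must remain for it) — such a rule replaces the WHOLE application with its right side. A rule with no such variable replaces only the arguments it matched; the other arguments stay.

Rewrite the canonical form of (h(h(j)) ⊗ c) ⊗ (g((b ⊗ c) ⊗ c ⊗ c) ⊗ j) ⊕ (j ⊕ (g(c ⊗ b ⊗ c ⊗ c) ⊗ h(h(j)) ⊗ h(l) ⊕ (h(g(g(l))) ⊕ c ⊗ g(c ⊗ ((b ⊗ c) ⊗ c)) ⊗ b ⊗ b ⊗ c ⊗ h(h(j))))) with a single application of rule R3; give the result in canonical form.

Answer: b ⊗ b ⊗ c ⊗ c ⊗ g(b ⊗ c ⊗ c ⊗ c) ⊗ h(h(j)) ⊕ c ⊗ g(b ⊗ c ⊗ c ⊗ c) ⊗ h(h(j)) ⊗ j ⊕ g(b ⊗ c ⊗ c ⊗ c) ⊗ h(h(j)) ⊗ h(l) ⊕ h(g(g(l)))

Derivation:
Canonical form:  b ⊗ b ⊗ c ⊗ c ⊗ g(b ⊗ c ⊗ c ⊗ c) ⊗ h(h(j)) ⊕ c ⊗ g(b ⊗ c ⊗ c ⊗ c) ⊗ h(h(j)) ⊗ j ⊕ g(b ⊗ c ⊗ c ⊗ c) ⊗ h(h(j)) ⊗ h(l) ⊕ h(g(g(l))) ⊕ j
R3 matches:  uses j;  w := b ⊗ b ⊗ c ⊗ c ⊗ g(b ⊗ c ⊗ c ⊗ c) ⊗ h(h(j)) ⊕ c ⊗ g(b ⊗ c ⊗ c ⊗ c) ⊗ h(h(j)) ⊗ j ⊕ g(b ⊗ c ⊗ c ⊗ c) ⊗ h(h(j)) ⊗ h(l) ⊕ h(g(g(l)))
Every leftover argument binds to the variable; the entire application is replaced.
Giving:  b ⊗ b ⊗ c ⊗ c ⊗ g(b ⊗ c ⊗ c ⊗ c) ⊗ h(h(j)) ⊕ c ⊗ g(b ⊗ c ⊗ c ⊗ c) ⊗ h(h(j)) ⊗ j ⊕ g(b ⊗ c ⊗ c ⊗ c) ⊗ h(h(j)) ⊗ h(l) ⊕ h(g(g(l)))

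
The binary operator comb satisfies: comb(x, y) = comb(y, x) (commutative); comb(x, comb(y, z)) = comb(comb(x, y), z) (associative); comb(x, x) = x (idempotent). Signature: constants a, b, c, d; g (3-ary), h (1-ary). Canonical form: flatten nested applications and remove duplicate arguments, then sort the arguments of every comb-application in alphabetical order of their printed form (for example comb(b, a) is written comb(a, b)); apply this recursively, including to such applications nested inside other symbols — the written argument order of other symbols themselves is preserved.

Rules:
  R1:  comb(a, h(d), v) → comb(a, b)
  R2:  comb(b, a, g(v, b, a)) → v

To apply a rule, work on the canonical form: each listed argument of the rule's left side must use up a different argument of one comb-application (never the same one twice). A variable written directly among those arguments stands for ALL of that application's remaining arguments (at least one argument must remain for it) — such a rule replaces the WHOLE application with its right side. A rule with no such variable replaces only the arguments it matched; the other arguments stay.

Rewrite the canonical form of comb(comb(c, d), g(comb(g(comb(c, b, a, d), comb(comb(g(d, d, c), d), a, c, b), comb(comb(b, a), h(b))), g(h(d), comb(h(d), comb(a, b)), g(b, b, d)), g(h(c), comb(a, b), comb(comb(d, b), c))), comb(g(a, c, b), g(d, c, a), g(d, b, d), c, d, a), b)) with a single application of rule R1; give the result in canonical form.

Answer: comb(c, d, g(comb(g(comb(a, b, c, d), comb(a, b, c, d, g(d, d, c)), comb(a, b, h(b))), g(h(c), comb(a, b), comb(b, c, d)), g(h(d), comb(a, b), g(b, b, d))), comb(a, c, d, g(a, c, b), g(d, b, d), g(d, c, a)), b))

Derivation:
Canonical form:  comb(c, d, g(comb(g(comb(a, b, c, d), comb(a, b, c, d, g(d, d, c)), comb(a, b, h(b))), g(h(c), comb(a, b), comb(b, c, d)), g(h(d), comb(a, b, h(d)), g(b, b, d))), comb(a, c, d, g(a, c, b), g(d, b, d), g(d, c, a)), b))
Match R1:  consume a, h(d);  v := b
The variable takes the whole remainder — replace the entire application.
Giving:  comb(c, d, g(comb(g(comb(a, b, c, d), comb(a, b, c, d, g(d, d, c)), comb(a, b, h(b))), g(h(c), comb(a, b), comb(b, c, d)), g(h(d), comb(a, b), g(b, b, d))), comb(a, c, d, g(a, c, b), g(d, b, d), g(d, c, a)), b))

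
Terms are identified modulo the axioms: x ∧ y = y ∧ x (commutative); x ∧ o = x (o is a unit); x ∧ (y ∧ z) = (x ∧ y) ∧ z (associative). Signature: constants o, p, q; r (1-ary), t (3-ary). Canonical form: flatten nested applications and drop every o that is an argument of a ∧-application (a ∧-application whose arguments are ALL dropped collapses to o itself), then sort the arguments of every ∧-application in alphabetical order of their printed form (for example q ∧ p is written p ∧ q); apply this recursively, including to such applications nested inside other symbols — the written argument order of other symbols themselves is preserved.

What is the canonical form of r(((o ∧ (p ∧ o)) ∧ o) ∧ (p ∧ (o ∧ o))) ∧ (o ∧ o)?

Un-nest:  r(((o ∧ (p ∧ o)) ∧ o) ∧ (p ∧ (o ∧ o))) ∧ o ∧ o
Simplify inside:  r(((o ∧ (p ∧ o)) ∧ o) ∧ (p ∧ (o ∧ o)))  →  r(p ∧ p)
Unit:  drop o (×2)
Sort:  r(p ∧ p)

Answer: r(p ∧ p)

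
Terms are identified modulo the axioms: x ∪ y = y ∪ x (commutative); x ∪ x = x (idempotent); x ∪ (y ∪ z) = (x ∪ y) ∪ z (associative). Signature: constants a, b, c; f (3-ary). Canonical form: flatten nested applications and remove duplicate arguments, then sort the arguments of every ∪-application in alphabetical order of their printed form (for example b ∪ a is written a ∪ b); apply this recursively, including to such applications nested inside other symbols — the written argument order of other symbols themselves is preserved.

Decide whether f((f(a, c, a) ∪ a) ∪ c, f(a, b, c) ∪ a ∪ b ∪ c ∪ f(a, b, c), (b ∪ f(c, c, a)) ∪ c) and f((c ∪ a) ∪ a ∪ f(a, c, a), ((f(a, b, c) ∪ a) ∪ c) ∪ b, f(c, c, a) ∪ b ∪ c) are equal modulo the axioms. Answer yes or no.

Answer: yes — both canonical forms are f(a ∪ c ∪ f(a, c, a), a ∪ b ∪ c ∪ f(a, b, c), b ∪ c ∪ f(c, c, a))

Derivation:
Left:  f((f(a, c, a) ∪ a) ∪ c, f(a, b, c) ∪ a ∪ b ∪ c ∪ f(a, b, c), (b ∪ f(c, c, a)) ∪ c)
  Descend into:  f(a, b, c) ∪ a ∪ b ∪ c ∪ f(a, b, c)
  Drop duplicates:  drop duplicate f(a, b, c)
  Sort arguments:  a ∪ b ∪ c ∪ f(a, b, c)
  Rebuild:  f(a ∪ c ∪ f(a, c, a), a ∪ b ∪ c ∪ f(a, b, c), b ∪ c ∪ f(c, c, a))
Right:  f((c ∪ a) ∪ a ∪ f(a, c, a), ((f(a, b, c) ∪ a) ∪ c) ∪ b, f(c, c, a) ∪ b ∪ c)
  Work inside:  ((f(a, b, c) ∪ a) ∪ c) ∪ b
  Un-nest:  f(a, b, c) ∪ a ∪ c ∪ b
  Order the arguments:  a ∪ b ∪ c ∪ f(a, b, c)
  Rebuild:  f(a ∪ c ∪ f(a, c, a), a ∪ b ∪ c ∪ f(a, b, c), b ∪ c ∪ f(c, c, a))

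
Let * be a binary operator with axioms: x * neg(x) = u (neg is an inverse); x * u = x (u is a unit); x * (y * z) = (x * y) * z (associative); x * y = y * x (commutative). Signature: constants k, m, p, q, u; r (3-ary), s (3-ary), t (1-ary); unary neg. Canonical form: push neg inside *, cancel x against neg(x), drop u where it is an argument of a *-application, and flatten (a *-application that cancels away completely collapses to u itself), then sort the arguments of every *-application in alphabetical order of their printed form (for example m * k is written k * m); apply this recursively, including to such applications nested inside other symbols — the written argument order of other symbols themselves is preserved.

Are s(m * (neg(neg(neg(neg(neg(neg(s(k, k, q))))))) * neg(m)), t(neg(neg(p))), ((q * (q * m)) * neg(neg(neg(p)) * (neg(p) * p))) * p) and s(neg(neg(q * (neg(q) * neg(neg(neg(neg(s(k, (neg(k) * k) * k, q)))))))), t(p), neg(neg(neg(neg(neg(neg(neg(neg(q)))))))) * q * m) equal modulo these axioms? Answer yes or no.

Left:  s(m * (neg(neg(neg(neg(neg(neg(s(k, k, q))))))) * neg(m)), t(neg(neg(p))), ((q * (q * m)) * neg(neg(neg(p)) * (neg(p) * p))) * p)
  Work inside:  ((q * (q * m)) * neg(neg(neg(p)) * (neg(p) * p))) * p
  Push neg inside:  distribute neg over * and collapse double neg
  Cancel inverse pairs:  p cancels
  Collect:  q * q * m
  Sort:  m * q * q
  Rebuild:  s(s(k, k, q), t(p), m * q * q)
Right:  s(neg(neg(q * (neg(q) * neg(neg(neg(neg(s(k, (neg(k) * k) * k, q)))))))), t(p), neg(neg(neg(neg(neg(neg(neg(neg(q)))))))) * q * m)
  Focus inside:  q * (neg(q) * neg(neg(neg(neg(s(k, (neg(k) * k) * k, q))))))
  Push neg inside:  distribute neg over * and collapse double neg
  Cancel inverse pairs:  q cancels
  Collect terms:  s(k, k, q)
  Put back:  s(s(k, k, q), t(p), m * q * q)

Answer: yes — both canonical forms are s(s(k, k, q), t(p), m * q * q)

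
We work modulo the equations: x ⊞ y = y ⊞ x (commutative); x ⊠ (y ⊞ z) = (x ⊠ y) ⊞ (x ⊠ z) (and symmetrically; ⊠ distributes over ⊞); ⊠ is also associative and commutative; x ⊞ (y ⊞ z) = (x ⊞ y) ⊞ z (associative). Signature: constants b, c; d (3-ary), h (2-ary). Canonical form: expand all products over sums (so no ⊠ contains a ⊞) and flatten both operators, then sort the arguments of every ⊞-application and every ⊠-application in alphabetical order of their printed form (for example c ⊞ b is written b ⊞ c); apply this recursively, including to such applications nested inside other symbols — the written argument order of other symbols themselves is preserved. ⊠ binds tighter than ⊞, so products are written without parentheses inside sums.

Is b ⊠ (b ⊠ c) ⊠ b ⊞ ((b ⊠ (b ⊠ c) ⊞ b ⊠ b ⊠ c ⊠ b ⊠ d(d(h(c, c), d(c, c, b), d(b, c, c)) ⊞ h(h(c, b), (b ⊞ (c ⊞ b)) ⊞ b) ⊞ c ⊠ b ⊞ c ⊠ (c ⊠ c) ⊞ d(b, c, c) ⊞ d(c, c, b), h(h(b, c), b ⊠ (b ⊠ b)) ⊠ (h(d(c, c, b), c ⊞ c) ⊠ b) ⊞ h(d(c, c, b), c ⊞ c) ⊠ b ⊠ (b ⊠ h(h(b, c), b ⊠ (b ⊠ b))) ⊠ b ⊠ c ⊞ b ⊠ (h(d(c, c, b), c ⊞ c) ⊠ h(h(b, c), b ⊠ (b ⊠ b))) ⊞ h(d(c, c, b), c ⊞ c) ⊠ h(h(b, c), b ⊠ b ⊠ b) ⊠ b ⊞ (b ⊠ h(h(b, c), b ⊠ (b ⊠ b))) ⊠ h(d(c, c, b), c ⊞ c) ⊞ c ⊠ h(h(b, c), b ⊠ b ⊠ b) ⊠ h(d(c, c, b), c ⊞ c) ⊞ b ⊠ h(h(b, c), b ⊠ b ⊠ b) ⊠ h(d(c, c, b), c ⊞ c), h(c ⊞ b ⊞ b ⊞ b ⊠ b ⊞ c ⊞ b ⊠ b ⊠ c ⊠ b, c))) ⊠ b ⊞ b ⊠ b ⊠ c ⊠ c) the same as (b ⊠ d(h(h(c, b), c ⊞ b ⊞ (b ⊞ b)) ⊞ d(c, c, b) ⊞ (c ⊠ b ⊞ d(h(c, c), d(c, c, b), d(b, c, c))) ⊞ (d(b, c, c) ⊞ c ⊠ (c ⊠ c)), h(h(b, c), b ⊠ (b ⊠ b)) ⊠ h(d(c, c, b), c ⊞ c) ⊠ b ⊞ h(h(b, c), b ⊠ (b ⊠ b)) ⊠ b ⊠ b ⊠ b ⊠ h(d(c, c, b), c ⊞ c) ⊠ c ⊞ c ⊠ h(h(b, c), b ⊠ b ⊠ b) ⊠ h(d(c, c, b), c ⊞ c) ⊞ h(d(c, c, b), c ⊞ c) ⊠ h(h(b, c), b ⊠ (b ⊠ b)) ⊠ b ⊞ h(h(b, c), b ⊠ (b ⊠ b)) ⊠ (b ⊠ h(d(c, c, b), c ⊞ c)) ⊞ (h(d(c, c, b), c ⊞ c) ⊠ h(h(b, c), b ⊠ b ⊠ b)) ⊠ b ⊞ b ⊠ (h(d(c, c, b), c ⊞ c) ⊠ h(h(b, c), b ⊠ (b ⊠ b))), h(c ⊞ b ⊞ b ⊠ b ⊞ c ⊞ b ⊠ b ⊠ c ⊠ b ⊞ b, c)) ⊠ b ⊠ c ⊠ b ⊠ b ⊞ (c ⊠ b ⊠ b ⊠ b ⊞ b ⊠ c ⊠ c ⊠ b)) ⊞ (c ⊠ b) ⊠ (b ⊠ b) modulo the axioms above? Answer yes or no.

Answer: yes — both canonical forms are b ⊠ b ⊠ b ⊠ b ⊠ c ⊠ d(b ⊠ c ⊞ c ⊠ c ⊠ c ⊞ d(b, c, c) ⊞ d(c, c, b) ⊞ d(h(c, c), d(c, c, b), d(b, c, c)) ⊞ h(h(c, b), b ⊞ b ⊞ b ⊞ c), b ⊠ b ⊠ b ⊠ c ⊠ h(d(c, c, b), c ⊞ c) ⊠ h(h(b, c), b ⊠ b ⊠ b) ⊞ b ⊠ h(d(c, c, b), c ⊞ c) ⊠ h(h(b, c), b ⊠ b ⊠ b) ⊞ b ⊠ h(d(c, c, b), c ⊞ c) ⊠ h(h(b, c), b ⊠ b ⊠ b) ⊞ b ⊠ h(d(c, c, b), c ⊞ c) ⊠ h(h(b, c), b ⊠ b ⊠ b) ⊞ b ⊠ h(d(c, c, b), c ⊞ c) ⊠ h(h(b, c), b ⊠ b ⊠ b) ⊞ b ⊠ h(d(c, c, b), c ⊞ c) ⊠ h(h(b, c), b ⊠ b ⊠ b) ⊞ c ⊠ h(d(c, c, b), c ⊞ c) ⊠ h(h(b, c), b ⊠ b ⊠ b), h(b ⊞ b ⊞ b ⊠ b ⊞ b ⊠ b ⊠ b ⊠ c ⊞ c ⊞ c, c)) ⊞ b ⊠ b ⊠ b ⊠ c ⊞ b ⊠ b ⊠ b ⊠ c ⊞ b ⊠ b ⊠ c ⊠ c

Derivation:
Left:  b ⊠ (b ⊠ c) ⊠ b ⊞ ((b ⊠ (b ⊠ c) ⊞ b ⊠ b ⊠ c ⊠ b ⊠ d(d(h(c, c), d(c, c, b), d(b, c, c)) ⊞ h(h(c, b), (b ⊞ (c ⊞ b)) ⊞ b) ⊞ c ⊠ b ⊞ c ⊠ (c ⊠ c) ⊞ d(b, c, c) ⊞ d(c, c, b), h(h(b, c), b ⊠ (b ⊠ b)) ⊠ (h(d(c, c, b), c ⊞ c) ⊠ b) ⊞ h(d(c, c, b), c ⊞ c) ⊠ b ⊠ (b ⊠ h(h(b, c), b ⊠ (b ⊠ b))) ⊠ b ⊠ c ⊞ b ⊠ (h(d(c, c, b), c ⊞ c) ⊠ h(h(b, c), b ⊠ (b ⊠ b))) ⊞ h(d(c, c, b), c ⊞ c) ⊠ h(h(b, c), b ⊠ b ⊠ b) ⊠ b ⊞ (b ⊠ h(h(b, c), b ⊠ (b ⊠ b))) ⊠ h(d(c, c, b), c ⊞ c) ⊞ c ⊠ h(h(b, c), b ⊠ b ⊠ b) ⊠ h(d(c, c, b), c ⊞ c) ⊞ b ⊠ h(h(b, c), b ⊠ b ⊠ b) ⊠ h(d(c, c, b), c ⊞ c), h(c ⊞ b ⊞ b ⊞ b ⊠ b ⊞ c ⊞ b ⊠ b ⊠ c ⊠ b, c))) ⊠ b ⊞ b ⊠ b ⊠ c ⊠ c)
  Expand products over sums:  b ⊠ b ⊠ b ⊠ c ⊞ b ⊠ b ⊠ b ⊠ c ⊞ b ⊠ b ⊠ b ⊠ b ⊠ c ⊠ d(b ⊠ c ⊞ c ⊠ c ⊠ c ⊞ d(b, c, c) ⊞ d(c, c, b) ⊞ d(h(c, c), d(c, c, b), d(b, c, c)) ⊞ h(h(c, b), b ⊞ b ⊞ b ⊞ c), b ⊠ b ⊠ b ⊠ c ⊠ h(d(c, c, b), c ⊞ c) ⊠ h(h(b, c), b ⊠ b ⊠ b) ⊞ b ⊠ h(d(c, c, b), c ⊞ c) ⊠ h(h(b, c), b ⊠ b ⊠ b) ⊞ b ⊠ h(d(c, c, b), c ⊞ c) ⊠ h(h(b, c), b ⊠ b ⊠ b) ⊞ b ⊠ h(d(c, c, b), c ⊞ c) ⊠ h(h(b, c), b ⊠ b ⊠ b) ⊞ b ⊠ h(d(c, c, b), c ⊞ c) ⊠ h(h(b, c), b ⊠ b ⊠ b) ⊞ b ⊠ h(d(c, c, b), c ⊞ c) ⊠ h(h(b, c), b ⊠ b ⊠ b) ⊞ c ⊠ h(d(c, c, b), c ⊞ c) ⊠ h(h(b, c), b ⊠ b ⊠ b), h(b ⊞ b ⊞ b ⊠ b ⊞ b ⊠ b ⊠ b ⊠ c ⊞ c ⊞ c, c)) ⊞ b ⊠ b ⊠ c ⊠ c
  Order the arguments:  b ⊠ b ⊠ b ⊠ b ⊠ c ⊠ d(b ⊠ c ⊞ c ⊠ c ⊠ c ⊞ d(b, c, c) ⊞ d(c, c, b) ⊞ d(h(c, c), d(c, c, b), d(b, c, c)) ⊞ h(h(c, b), b ⊞ b ⊞ b ⊞ c), b ⊠ b ⊠ b ⊠ c ⊠ h(d(c, c, b), c ⊞ c) ⊠ h(h(b, c), b ⊠ b ⊠ b) ⊞ b ⊠ h(d(c, c, b), c ⊞ c) ⊠ h(h(b, c), b ⊠ b ⊠ b) ⊞ b ⊠ h(d(c, c, b), c ⊞ c) ⊠ h(h(b, c), b ⊠ b ⊠ b) ⊞ b ⊠ h(d(c, c, b), c ⊞ c) ⊠ h(h(b, c), b ⊠ b ⊠ b) ⊞ b ⊠ h(d(c, c, b), c ⊞ c) ⊠ h(h(b, c), b ⊠ b ⊠ b) ⊞ b ⊠ h(d(c, c, b), c ⊞ c) ⊠ h(h(b, c), b ⊠ b ⊠ b) ⊞ c ⊠ h(d(c, c, b), c ⊞ c) ⊠ h(h(b, c), b ⊠ b ⊠ b), h(b ⊞ b ⊞ b ⊠ b ⊞ b ⊠ b ⊠ b ⊠ c ⊞ c ⊞ c, c)) ⊞ b ⊠ b ⊠ b ⊠ c ⊞ b ⊠ b ⊠ b ⊠ c ⊞ b ⊠ b ⊠ c ⊠ c
Right:  (b ⊠ d(h(h(c, b), c ⊞ b ⊞ (b ⊞ b)) ⊞ d(c, c, b) ⊞ (c ⊠ b ⊞ d(h(c, c), d(c, c, b), d(b, c, c))) ⊞ (d(b, c, c) ⊞ c ⊠ (c ⊠ c)), h(h(b, c), b ⊠ (b ⊠ b)) ⊠ h(d(c, c, b), c ⊞ c) ⊠ b ⊞ h(h(b, c), b ⊠ (b ⊠ b)) ⊠ b ⊠ b ⊠ b ⊠ h(d(c, c, b), c ⊞ c) ⊠ c ⊞ c ⊠ h(h(b, c), b ⊠ b ⊠ b) ⊠ h(d(c, c, b), c ⊞ c) ⊞ h(d(c, c, b), c ⊞ c) ⊠ h(h(b, c), b ⊠ (b ⊠ b)) ⊠ b ⊞ h(h(b, c), b ⊠ (b ⊠ b)) ⊠ (b ⊠ h(d(c, c, b), c ⊞ c)) ⊞ (h(d(c, c, b), c ⊞ c) ⊠ h(h(b, c), b ⊠ b ⊠ b)) ⊠ b ⊞ b ⊠ (h(d(c, c, b), c ⊞ c) ⊠ h(h(b, c), b ⊠ (b ⊠ b))), h(c ⊞ b ⊞ b ⊠ b ⊞ c ⊞ b ⊠ b ⊠ c ⊠ b ⊞ b, c)) ⊠ b ⊠ c ⊠ b ⊠ b ⊞ (c ⊠ b ⊠ b ⊠ b ⊞ b ⊠ c ⊠ c ⊠ b)) ⊞ (c ⊠ b) ⊠ (b ⊠ b)
  Un-nest:  b ⊠ b ⊠ b ⊠ b ⊠ c ⊠ d(b ⊠ c ⊞ c ⊠ c ⊠ c ⊞ d(b, c, c) ⊞ d(c, c, b) ⊞ d(h(c, c), d(c, c, b), d(b, c, c)) ⊞ h(h(c, b), b ⊞ b ⊞ b ⊞ c), b ⊠ b ⊠ b ⊠ c ⊠ h(d(c, c, b), c ⊞ c) ⊠ h(h(b, c), b ⊠ b ⊠ b) ⊞ b ⊠ h(d(c, c, b), c ⊞ c) ⊠ h(h(b, c), b ⊠ b ⊠ b) ⊞ b ⊠ h(d(c, c, b), c ⊞ c) ⊠ h(h(b, c), b ⊠ b ⊠ b) ⊞ b ⊠ h(d(c, c, b), c ⊞ c) ⊠ h(h(b, c), b ⊠ b ⊠ b) ⊞ b ⊠ h(d(c, c, b), c ⊞ c) ⊠ h(h(b, c), b ⊠ b ⊠ b) ⊞ b ⊠ h(d(c, c, b), c ⊞ c) ⊠ h(h(b, c), b ⊠ b ⊠ b) ⊞ c ⊠ h(d(c, c, b), c ⊞ c) ⊠ h(h(b, c), b ⊠ b ⊠ b), h(b ⊞ b ⊞ b ⊠ b ⊞ b ⊠ b ⊠ b ⊠ c ⊞ c ⊞ c, c)) ⊞ b ⊠ b ⊠ b ⊠ c ⊞ b ⊠ b ⊠ c ⊠ c ⊞ b ⊠ b ⊠ b ⊠ c
  Sort:  b ⊠ b ⊠ b ⊠ b ⊠ c ⊠ d(b ⊠ c ⊞ c ⊠ c ⊠ c ⊞ d(b, c, c) ⊞ d(c, c, b) ⊞ d(h(c, c), d(c, c, b), d(b, c, c)) ⊞ h(h(c, b), b ⊞ b ⊞ b ⊞ c), b ⊠ b ⊠ b ⊠ c ⊠ h(d(c, c, b), c ⊞ c) ⊠ h(h(b, c), b ⊠ b ⊠ b) ⊞ b ⊠ h(d(c, c, b), c ⊞ c) ⊠ h(h(b, c), b ⊠ b ⊠ b) ⊞ b ⊠ h(d(c, c, b), c ⊞ c) ⊠ h(h(b, c), b ⊠ b ⊠ b) ⊞ b ⊠ h(d(c, c, b), c ⊞ c) ⊠ h(h(b, c), b ⊠ b ⊠ b) ⊞ b ⊠ h(d(c, c, b), c ⊞ c) ⊠ h(h(b, c), b ⊠ b ⊠ b) ⊞ b ⊠ h(d(c, c, b), c ⊞ c) ⊠ h(h(b, c), b ⊠ b ⊠ b) ⊞ c ⊠ h(d(c, c, b), c ⊞ c) ⊠ h(h(b, c), b ⊠ b ⊠ b), h(b ⊞ b ⊞ b ⊠ b ⊞ b ⊠ b ⊠ b ⊠ c ⊞ c ⊞ c, c)) ⊞ b ⊠ b ⊠ b ⊠ c ⊞ b ⊠ b ⊠ b ⊠ c ⊞ b ⊠ b ⊠ c ⊠ c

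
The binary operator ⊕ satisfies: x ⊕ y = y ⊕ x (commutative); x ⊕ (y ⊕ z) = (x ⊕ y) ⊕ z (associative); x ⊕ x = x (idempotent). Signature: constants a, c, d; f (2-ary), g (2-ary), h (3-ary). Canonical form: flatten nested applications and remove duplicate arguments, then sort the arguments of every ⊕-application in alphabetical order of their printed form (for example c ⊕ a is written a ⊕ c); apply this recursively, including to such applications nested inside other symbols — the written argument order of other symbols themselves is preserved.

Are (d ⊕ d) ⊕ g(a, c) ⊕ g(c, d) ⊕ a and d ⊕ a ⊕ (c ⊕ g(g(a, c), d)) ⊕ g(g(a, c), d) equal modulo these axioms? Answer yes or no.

Left:  (d ⊕ d) ⊕ g(a, c) ⊕ g(c, d) ⊕ a
  Un-nest:  d ⊕ d ⊕ g(a, c) ⊕ g(c, d) ⊕ a
  Deduplicate:  drop duplicate d
  Sort:  a ⊕ d ⊕ g(a, c) ⊕ g(c, d)
Right:  d ⊕ a ⊕ (c ⊕ g(g(a, c), d)) ⊕ g(g(a, c), d)
  Flatten:  d ⊕ a ⊕ c ⊕ g(g(a, c), d) ⊕ g(g(a, c), d)
  Drop duplicates:  drop duplicate g(g(a, c), d)
  Order the arguments:  a ⊕ c ⊕ d ⊕ g(g(a, c), d)

Answer: no — a ⊕ d ⊕ g(a, c) ⊕ g(c, d) vs a ⊕ c ⊕ d ⊕ g(g(a, c), d)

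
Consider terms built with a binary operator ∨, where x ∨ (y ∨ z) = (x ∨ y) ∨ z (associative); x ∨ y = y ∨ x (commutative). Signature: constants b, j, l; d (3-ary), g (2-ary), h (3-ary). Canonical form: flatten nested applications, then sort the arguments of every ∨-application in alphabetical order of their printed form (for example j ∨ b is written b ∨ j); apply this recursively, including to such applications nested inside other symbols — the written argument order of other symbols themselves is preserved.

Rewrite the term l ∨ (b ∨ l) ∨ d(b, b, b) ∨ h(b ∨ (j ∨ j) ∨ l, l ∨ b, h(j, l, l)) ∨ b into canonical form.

Answer: b ∨ b ∨ d(b, b, b) ∨ h(b ∨ j ∨ j ∨ l, b ∨ l, h(j, l, l)) ∨ l ∨ l

Derivation:
Un-nest:  l ∨ b ∨ l ∨ d(b, b, b) ∨ h(b ∨ (j ∨ j) ∨ l, l ∨ b, h(j, l, l)) ∨ b
Simplify inside:  h(b ∨ (j ∨ j) ∨ l, l ∨ b, h(j, l, l))  →  h(b ∨ j ∨ j ∨ l, b ∨ l, h(j, l, l))
Sort:  b ∨ b ∨ d(b, b, b) ∨ h(b ∨ j ∨ j ∨ l, b ∨ l, h(j, l, l)) ∨ l ∨ l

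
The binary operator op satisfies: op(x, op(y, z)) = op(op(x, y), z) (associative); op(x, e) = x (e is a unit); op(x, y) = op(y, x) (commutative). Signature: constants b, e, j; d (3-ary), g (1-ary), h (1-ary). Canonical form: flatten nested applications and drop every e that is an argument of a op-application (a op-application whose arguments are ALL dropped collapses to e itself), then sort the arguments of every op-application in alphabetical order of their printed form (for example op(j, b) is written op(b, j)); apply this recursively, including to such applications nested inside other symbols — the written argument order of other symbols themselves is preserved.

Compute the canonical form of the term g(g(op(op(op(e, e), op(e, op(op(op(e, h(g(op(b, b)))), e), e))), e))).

Focus inside:  op(op(op(e, e), op(e, op(op(op(e, h(g(op(b, b)))), e), e))), e)
Merge nested applications:  op(e, e, e, e, h(g(op(b, b))), e, e, e)
Units out:  drop e (×7)
Order the arguments:  h(g(op(b, b)))
Put back:  g(g(h(g(op(b, b)))))

Answer: g(g(h(g(op(b, b)))))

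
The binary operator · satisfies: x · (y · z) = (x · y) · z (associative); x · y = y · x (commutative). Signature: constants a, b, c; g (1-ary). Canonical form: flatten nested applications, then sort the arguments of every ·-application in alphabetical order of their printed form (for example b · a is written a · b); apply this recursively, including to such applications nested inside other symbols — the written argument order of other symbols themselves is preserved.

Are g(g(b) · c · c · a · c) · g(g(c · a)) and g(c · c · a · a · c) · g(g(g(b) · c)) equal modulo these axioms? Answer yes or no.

Left:  g(g(b) · c · c · a · c) · g(g(c · a))
  Inside:  g(g(b) · c · c · a · c)  →  g(a · c · c · c · g(b))
  Canonicalize subterm:  g(g(c · a))  →  g(g(a · c))
  Sort:  g(a · c · c · c · g(b)) · g(g(a · c))
Right:  g(c · c · a · a · c) · g(g(g(b) · c))
  Inside:  g(c · c · a · a · c)  →  g(a · a · c · c · c)
  Simplify inside:  g(g(g(b) · c))  →  g(g(c · g(b)))
  Sort:  g(a · a · c · c · c) · g(g(c · g(b)))

Answer: no — g(a · c · c · c · g(b)) · g(g(a · c)) vs g(a · a · c · c · c) · g(g(c · g(b)))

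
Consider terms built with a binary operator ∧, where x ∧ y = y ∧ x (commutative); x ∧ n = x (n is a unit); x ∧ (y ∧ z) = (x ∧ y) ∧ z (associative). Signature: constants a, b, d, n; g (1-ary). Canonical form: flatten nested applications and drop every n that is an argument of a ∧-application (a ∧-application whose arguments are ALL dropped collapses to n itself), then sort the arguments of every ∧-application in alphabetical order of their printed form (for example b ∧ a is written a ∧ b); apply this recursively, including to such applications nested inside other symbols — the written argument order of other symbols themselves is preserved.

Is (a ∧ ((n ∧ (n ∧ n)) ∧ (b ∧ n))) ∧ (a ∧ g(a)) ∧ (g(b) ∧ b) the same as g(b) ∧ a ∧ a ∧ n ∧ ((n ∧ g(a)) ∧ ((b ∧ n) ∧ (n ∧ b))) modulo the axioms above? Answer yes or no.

Left:  (a ∧ ((n ∧ (n ∧ n)) ∧ (b ∧ n))) ∧ (a ∧ g(a)) ∧ (g(b) ∧ b)
  Merge nested applications:  a ∧ n ∧ n ∧ n ∧ b ∧ n ∧ a ∧ g(a) ∧ g(b) ∧ b
  Drop the unit:  drop n (×4)
  Order the arguments:  a ∧ a ∧ b ∧ b ∧ g(a) ∧ g(b)
Right:  g(b) ∧ a ∧ a ∧ n ∧ ((n ∧ g(a)) ∧ ((b ∧ n) ∧ (n ∧ b)))
  Un-nest:  g(b) ∧ a ∧ a ∧ n ∧ n ∧ g(a) ∧ b ∧ n ∧ n ∧ b
  Units out:  drop n (×4)
  Order the arguments:  a ∧ a ∧ b ∧ b ∧ g(a) ∧ g(b)

Answer: yes — both canonical forms are a ∧ a ∧ b ∧ b ∧ g(a) ∧ g(b)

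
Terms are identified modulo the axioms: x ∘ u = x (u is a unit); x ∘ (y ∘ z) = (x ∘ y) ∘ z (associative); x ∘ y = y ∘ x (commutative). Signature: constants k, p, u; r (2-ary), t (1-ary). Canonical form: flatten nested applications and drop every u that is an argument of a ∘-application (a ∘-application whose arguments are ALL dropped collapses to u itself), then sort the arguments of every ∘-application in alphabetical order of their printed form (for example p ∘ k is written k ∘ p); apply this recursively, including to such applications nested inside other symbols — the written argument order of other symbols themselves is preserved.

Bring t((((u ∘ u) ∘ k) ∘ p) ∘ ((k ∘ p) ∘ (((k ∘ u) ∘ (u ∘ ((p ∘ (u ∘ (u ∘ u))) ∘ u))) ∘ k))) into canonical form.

Answer: t(k ∘ k ∘ k ∘ k ∘ p ∘ p ∘ p)

Derivation:
Focus inside:  (((u ∘ u) ∘ k) ∘ p) ∘ ((k ∘ p) ∘ (((k ∘ u) ∘ (u ∘ ((p ∘ (u ∘ (u ∘ u))) ∘ u))) ∘ k))
Un-nest:  u ∘ u ∘ k ∘ p ∘ k ∘ p ∘ k ∘ u ∘ u ∘ p ∘ u ∘ u ∘ u ∘ u ∘ k
Unit:  drop u (×8)
Sort arguments:  k ∘ k ∘ k ∘ k ∘ p ∘ p ∘ p
Rebuild:  t(k ∘ k ∘ k ∘ k ∘ p ∘ p ∘ p)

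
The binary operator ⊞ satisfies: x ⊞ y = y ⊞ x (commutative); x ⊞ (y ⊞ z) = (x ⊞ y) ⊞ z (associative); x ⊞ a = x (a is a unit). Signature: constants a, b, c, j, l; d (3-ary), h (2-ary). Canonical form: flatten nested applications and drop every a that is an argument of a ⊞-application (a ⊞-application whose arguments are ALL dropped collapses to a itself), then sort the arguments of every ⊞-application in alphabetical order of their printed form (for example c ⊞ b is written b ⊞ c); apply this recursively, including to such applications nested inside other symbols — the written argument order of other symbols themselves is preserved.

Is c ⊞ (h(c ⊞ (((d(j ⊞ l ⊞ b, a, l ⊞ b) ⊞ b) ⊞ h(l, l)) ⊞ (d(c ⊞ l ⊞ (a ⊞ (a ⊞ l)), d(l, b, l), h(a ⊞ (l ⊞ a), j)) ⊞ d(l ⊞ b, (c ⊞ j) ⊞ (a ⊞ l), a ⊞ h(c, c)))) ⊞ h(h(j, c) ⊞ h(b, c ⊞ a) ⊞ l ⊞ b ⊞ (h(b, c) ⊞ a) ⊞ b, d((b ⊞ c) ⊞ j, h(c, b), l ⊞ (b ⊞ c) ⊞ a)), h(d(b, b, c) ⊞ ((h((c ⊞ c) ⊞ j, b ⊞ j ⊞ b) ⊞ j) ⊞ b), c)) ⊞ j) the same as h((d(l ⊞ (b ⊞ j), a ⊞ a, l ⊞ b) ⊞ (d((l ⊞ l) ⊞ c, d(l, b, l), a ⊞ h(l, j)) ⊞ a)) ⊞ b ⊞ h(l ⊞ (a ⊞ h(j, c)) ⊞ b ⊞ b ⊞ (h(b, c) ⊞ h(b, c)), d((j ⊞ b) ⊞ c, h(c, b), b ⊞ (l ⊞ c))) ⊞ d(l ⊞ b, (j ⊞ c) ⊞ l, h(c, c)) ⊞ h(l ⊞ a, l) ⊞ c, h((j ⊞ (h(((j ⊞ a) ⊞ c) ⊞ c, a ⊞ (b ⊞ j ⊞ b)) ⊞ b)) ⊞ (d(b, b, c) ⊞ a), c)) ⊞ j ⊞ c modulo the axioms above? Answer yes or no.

Left:  c ⊞ (h(c ⊞ (((d(j ⊞ l ⊞ b, a, l ⊞ b) ⊞ b) ⊞ h(l, l)) ⊞ (d(c ⊞ l ⊞ (a ⊞ (a ⊞ l)), d(l, b, l), h(a ⊞ (l ⊞ a), j)) ⊞ d(l ⊞ b, (c ⊞ j) ⊞ (a ⊞ l), a ⊞ h(c, c)))) ⊞ h(h(j, c) ⊞ h(b, c ⊞ a) ⊞ l ⊞ b ⊞ (h(b, c) ⊞ a) ⊞ b, d((b ⊞ c) ⊞ j, h(c, b), l ⊞ (b ⊞ c) ⊞ a)), h(d(b, b, c) ⊞ ((h((c ⊞ c) ⊞ j, b ⊞ j ⊞ b) ⊞ j) ⊞ b), c)) ⊞ j)
  Un-nest:  c ⊞ h(c ⊞ (((d(j ⊞ l ⊞ b, a, l ⊞ b) ⊞ b) ⊞ h(l, l)) ⊞ (d(c ⊞ l ⊞ (a ⊞ (a ⊞ l)), d(l, b, l), h(a ⊞ (l ⊞ a), j)) ⊞ d(l ⊞ b, (c ⊞ j) ⊞ (a ⊞ l), a ⊞ h(c, c)))) ⊞ h(h(j, c) ⊞ h(b, c ⊞ a) ⊞ l ⊞ b ⊞ (h(b, c) ⊞ a) ⊞ b, d((b ⊞ c) ⊞ j, h(c, b), l ⊞ (b ⊞ c) ⊞ a)), h(d(b, b, c) ⊞ ((h((c ⊞ c) ⊞ j, b ⊞ j ⊞ b) ⊞ j) ⊞ b), c)) ⊞ j
  Simplify inside:  h(c ⊞ (((d(j ⊞ l ⊞ b, a, l ⊞ b) ⊞ b) ⊞ h(l, l)) ⊞ (d(c ⊞ l ⊞ (a ⊞ (a ⊞ l)), d(l, b, l), h(a ⊞ (l ⊞ a), j)) ⊞ d(l ⊞ b, (c ⊞ j) ⊞ (a ⊞ l), a ⊞ h(c, c)))) ⊞ h(h(j, c) ⊞ h(b, c ⊞ a) ⊞ l ⊞ b ⊞ (h(b, c) ⊞ a) ⊞ b, d((b ⊞ c) ⊞ j, h(c, b), l ⊞ (b ⊞ c) ⊞ a)), h(d(b, b, c) ⊞ ((h((c ⊞ c) ⊞ j, b ⊞ j ⊞ b) ⊞ j) ⊞ b), c))  →  h(b ⊞ c ⊞ d(b ⊞ j ⊞ l, a, b ⊞ l) ⊞ d(b ⊞ l, c ⊞ j ⊞ l, h(c, c)) ⊞ d(c ⊞ l ⊞ l, d(l, b, l), h(l, j)) ⊞ h(b ⊞ b ⊞ h(b, c) ⊞ h(b, c) ⊞ h(j, c) ⊞ l, d(b ⊞ c ⊞ j, h(c, b), b ⊞ c ⊞ l)) ⊞ h(l, l), h(b ⊞ d(b, b, c) ⊞ h(c ⊞ c ⊞ j, b ⊞ b ⊞ j) ⊞ j, c))
  Order the arguments:  c ⊞ h(b ⊞ c ⊞ d(b ⊞ j ⊞ l, a, b ⊞ l) ⊞ d(b ⊞ l, c ⊞ j ⊞ l, h(c, c)) ⊞ d(c ⊞ l ⊞ l, d(l, b, l), h(l, j)) ⊞ h(b ⊞ b ⊞ h(b, c) ⊞ h(b, c) ⊞ h(j, c) ⊞ l, d(b ⊞ c ⊞ j, h(c, b), b ⊞ c ⊞ l)) ⊞ h(l, l), h(b ⊞ d(b, b, c) ⊞ h(c ⊞ c ⊞ j, b ⊞ b ⊞ j) ⊞ j, c)) ⊞ j
Right:  h((d(l ⊞ (b ⊞ j), a ⊞ a, l ⊞ b) ⊞ (d((l ⊞ l) ⊞ c, d(l, b, l), a ⊞ h(l, j)) ⊞ a)) ⊞ b ⊞ h(l ⊞ (a ⊞ h(j, c)) ⊞ b ⊞ b ⊞ (h(b, c) ⊞ h(b, c)), d((j ⊞ b) ⊞ c, h(c, b), b ⊞ (l ⊞ c))) ⊞ d(l ⊞ b, (j ⊞ c) ⊞ l, h(c, c)) ⊞ h(l ⊞ a, l) ⊞ c, h((j ⊞ (h(((j ⊞ a) ⊞ c) ⊞ c, a ⊞ (b ⊞ j ⊞ b)) ⊞ b)) ⊞ (d(b, b, c) ⊞ a), c)) ⊞ j ⊞ c
  Simplify inside:  h((d(l ⊞ (b ⊞ j), a ⊞ a, l ⊞ b) ⊞ (d((l ⊞ l) ⊞ c, d(l, b, l), a ⊞ h(l, j)) ⊞ a)) ⊞ b ⊞ h(l ⊞ (a ⊞ h(j, c)) ⊞ b ⊞ b ⊞ (h(b, c) ⊞ h(b, c)), d((j ⊞ b) ⊞ c, h(c, b), b ⊞ (l ⊞ c))) ⊞ d(l ⊞ b, (j ⊞ c) ⊞ l, h(c, c)) ⊞ h(l ⊞ a, l) ⊞ c, h((j ⊞ (h(((j ⊞ a) ⊞ c) ⊞ c, a ⊞ (b ⊞ j ⊞ b)) ⊞ b)) ⊞ (d(b, b, c) ⊞ a), c))  →  h(b ⊞ c ⊞ d(b ⊞ j ⊞ l, a, b ⊞ l) ⊞ d(b ⊞ l, c ⊞ j ⊞ l, h(c, c)) ⊞ d(c ⊞ l ⊞ l, d(l, b, l), h(l, j)) ⊞ h(b ⊞ b ⊞ h(b, c) ⊞ h(b, c) ⊞ h(j, c) ⊞ l, d(b ⊞ c ⊞ j, h(c, b), b ⊞ c ⊞ l)) ⊞ h(l, l), h(b ⊞ d(b, b, c) ⊞ h(c ⊞ c ⊞ j, b ⊞ b ⊞ j) ⊞ j, c))
  Sort arguments:  c ⊞ h(b ⊞ c ⊞ d(b ⊞ j ⊞ l, a, b ⊞ l) ⊞ d(b ⊞ l, c ⊞ j ⊞ l, h(c, c)) ⊞ d(c ⊞ l ⊞ l, d(l, b, l), h(l, j)) ⊞ h(b ⊞ b ⊞ h(b, c) ⊞ h(b, c) ⊞ h(j, c) ⊞ l, d(b ⊞ c ⊞ j, h(c, b), b ⊞ c ⊞ l)) ⊞ h(l, l), h(b ⊞ d(b, b, c) ⊞ h(c ⊞ c ⊞ j, b ⊞ b ⊞ j) ⊞ j, c)) ⊞ j

Answer: yes — both canonical forms are c ⊞ h(b ⊞ c ⊞ d(b ⊞ j ⊞ l, a, b ⊞ l) ⊞ d(b ⊞ l, c ⊞ j ⊞ l, h(c, c)) ⊞ d(c ⊞ l ⊞ l, d(l, b, l), h(l, j)) ⊞ h(b ⊞ b ⊞ h(b, c) ⊞ h(b, c) ⊞ h(j, c) ⊞ l, d(b ⊞ c ⊞ j, h(c, b), b ⊞ c ⊞ l)) ⊞ h(l, l), h(b ⊞ d(b, b, c) ⊞ h(c ⊞ c ⊞ j, b ⊞ b ⊞ j) ⊞ j, c)) ⊞ j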